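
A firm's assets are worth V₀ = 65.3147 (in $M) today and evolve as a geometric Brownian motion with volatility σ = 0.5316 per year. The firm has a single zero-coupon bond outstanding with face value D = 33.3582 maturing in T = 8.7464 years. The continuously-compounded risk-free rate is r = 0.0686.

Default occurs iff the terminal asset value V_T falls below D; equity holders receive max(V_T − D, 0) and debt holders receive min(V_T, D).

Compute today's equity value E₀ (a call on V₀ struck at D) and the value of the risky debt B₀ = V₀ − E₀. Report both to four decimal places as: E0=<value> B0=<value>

d₁ = [ln(V₀/D) + (r + σ²/2)T] / (σ√T)
   = [ln(65.3147/33.3582) + (0.0686 + 0.5·0.5316²)·8.7464] / (0.5316·√8.7464)
   = [0.671914 + 1.835863] / 1.572170 = 1.595105
d₂ = d₁ − σ√T = 1.595105 − 1.572170 = 0.022934
N(d₁) = 0.944656,  N(d₂) = 0.509149,  e^(−rT) = 0.548810
E₀ = V₀·N(d₁) − D·e^(−rT)·N(d₂)
   = 65.3147·0.944656 − 33.3582·0.548810·0.509149 = 52.378753
B₀ = V₀ − E₀ = 65.3147 − 52.378753 = 12.935947

E0=52.3788 B0=12.9359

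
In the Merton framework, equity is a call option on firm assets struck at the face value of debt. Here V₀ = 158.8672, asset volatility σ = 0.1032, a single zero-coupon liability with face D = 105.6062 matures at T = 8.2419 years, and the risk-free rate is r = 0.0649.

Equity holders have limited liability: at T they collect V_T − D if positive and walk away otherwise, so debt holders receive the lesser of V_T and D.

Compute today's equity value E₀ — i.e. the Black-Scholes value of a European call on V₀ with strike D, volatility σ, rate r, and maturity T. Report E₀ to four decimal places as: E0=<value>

E0=97.0164

d₁ = [ln(V₀/D) + (r + σ²/2)T] / (σ√T)
   = [ln(158.8672/105.6062) + (0.0649 + 0.5·0.1032²)·8.2419] / (0.1032·√8.2419)
   = [0.408352 + 0.578788] / 0.296274 = 3.331849
d₂ = d₁ − σ√T = 3.331849 − 0.296274 = 3.035576
N(d₁) = 0.999569,  N(d₂) = 0.998800,  e^(−rT) = 0.585728
E₀ = V₀·N(d₁) − D·e^(−rT)·N(d₂)
   = 158.8672·0.999569 − 105.6062·0.585728·0.998800 = 97.016387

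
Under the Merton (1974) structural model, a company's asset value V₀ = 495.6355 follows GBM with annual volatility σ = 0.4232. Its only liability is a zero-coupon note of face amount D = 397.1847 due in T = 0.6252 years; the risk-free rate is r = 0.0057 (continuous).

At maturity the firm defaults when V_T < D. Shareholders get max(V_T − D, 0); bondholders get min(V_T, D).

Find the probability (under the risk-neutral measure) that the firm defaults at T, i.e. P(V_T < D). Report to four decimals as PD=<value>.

PD=0.3067

d₁ = [ln(V₀/D) + (r + σ²/2)T] / (σ√T)
   = [ln(495.6355/397.1847) + (0.0057 + 0.5·0.4232²)·0.6252] / (0.4232·√0.6252)
   = [0.221439 + 0.059550] / 0.334623 = 0.839720
d₂ = d₁ − σ√T = 0.839720 − 0.334623 = 0.505097
risk-neutral PD = N(−d₂) = N(-0.505097) = 0.306745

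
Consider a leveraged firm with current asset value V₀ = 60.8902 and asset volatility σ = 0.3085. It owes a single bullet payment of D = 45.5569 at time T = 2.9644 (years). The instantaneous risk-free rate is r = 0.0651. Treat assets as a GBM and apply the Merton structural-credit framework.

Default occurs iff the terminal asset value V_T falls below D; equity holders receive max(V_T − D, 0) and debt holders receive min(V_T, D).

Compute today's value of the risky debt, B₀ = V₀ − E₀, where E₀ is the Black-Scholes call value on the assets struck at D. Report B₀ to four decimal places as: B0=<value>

B0=35.1082

d₁ = [ln(V₀/D) + (r + σ²/2)T] / (σ√T)
   = [ln(60.8902/45.5569) + (0.0651 + 0.5·0.3085²)·2.9644] / (0.3085·√2.9644)
   = [0.290110 + 0.334047] / 0.531158 = 1.175087
d₂ = d₁ − σ√T = 1.175087 − 0.531158 = 0.643930
N(d₁) = 0.880020,  N(d₂) = 0.740189,  e^(−rT) = 0.824496
E₀ = V₀·N(d₁) − D·e^(−rT)·N(d₂)
   = 60.8902·0.880020 − 45.5569·0.824496·0.740189 = 25.781973
B₀ = V₀ − E₀ = 60.8902 − 25.781973 = 35.108227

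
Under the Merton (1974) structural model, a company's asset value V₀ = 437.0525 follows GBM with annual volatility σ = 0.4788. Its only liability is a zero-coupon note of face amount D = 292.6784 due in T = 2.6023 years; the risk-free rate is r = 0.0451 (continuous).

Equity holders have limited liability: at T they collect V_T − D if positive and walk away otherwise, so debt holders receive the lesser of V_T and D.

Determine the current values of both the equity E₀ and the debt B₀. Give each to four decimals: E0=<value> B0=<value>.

E0=214.2762 B0=222.7763

d₁ = [ln(V₀/D) + (r + σ²/2)T] / (σ√T)
   = [ln(437.0525/292.6784) + (0.0451 + 0.5·0.4788²)·2.6023] / (0.4788·√2.6023)
   = [0.400979 + 0.415652] / 0.772383 = 1.057287
d₂ = d₁ − σ√T = 1.057287 − 0.772383 = 0.284904
N(d₁) = 0.854810,  N(d₂) = 0.612141,  e^(−rT) = 0.889262
E₀ = V₀·N(d₁) − D·e^(−rT)·N(d₂)
   = 437.0525·0.854810 − 292.6784·0.889262·0.612141 = 214.276170
B₀ = V₀ − E₀ = 437.0525 − 214.276170 = 222.776330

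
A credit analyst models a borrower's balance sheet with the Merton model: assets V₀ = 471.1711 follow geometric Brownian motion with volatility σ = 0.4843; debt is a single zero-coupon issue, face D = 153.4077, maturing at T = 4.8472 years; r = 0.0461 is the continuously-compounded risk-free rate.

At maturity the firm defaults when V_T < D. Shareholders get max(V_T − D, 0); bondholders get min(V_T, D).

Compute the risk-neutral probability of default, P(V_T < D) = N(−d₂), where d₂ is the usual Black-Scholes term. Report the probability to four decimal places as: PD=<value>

d₁ = [ln(V₀/D) + (r + σ²/2)T] / (σ√T)
   = [ln(471.1711/153.4077) + (0.0461 + 0.5·0.4843²)·4.8472] / (0.4843·√4.8472)
   = [1.122122 + 0.791903] / 1.066252 = 1.795096
d₂ = d₁ − σ√T = 1.795096 − 1.066252 = 0.728844
risk-neutral PD = N(−d₂) = N(-0.728844) = 0.233049

PD=0.2330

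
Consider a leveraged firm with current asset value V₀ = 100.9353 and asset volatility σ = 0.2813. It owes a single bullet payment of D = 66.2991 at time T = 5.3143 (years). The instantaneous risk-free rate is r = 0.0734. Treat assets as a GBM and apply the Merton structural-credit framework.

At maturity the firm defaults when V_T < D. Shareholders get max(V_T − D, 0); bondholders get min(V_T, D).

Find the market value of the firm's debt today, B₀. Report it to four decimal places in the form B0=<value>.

d₁ = [ln(V₀/D) + (r + σ²/2)T] / (σ√T)
   = [ln(100.9353/66.2991) + (0.0734 + 0.5·0.2813²)·5.3143] / (0.2813·√5.3143)
   = [0.420303 + 0.600329] / 0.648474 = 1.573898
d₂ = d₁ − σ√T = 1.573898 − 0.648474 = 0.925424
N(d₁) = 0.942244,  N(d₂) = 0.822627,  e^(−rT) = 0.677010
E₀ = V₀·N(d₁) − D·e^(−rT)·N(d₂)
   = 100.9353·0.942244 − 66.2991·0.677010·0.822627 = 58.181995
B₀ = V₀ − E₀ = 100.9353 − 58.181995 = 42.753305

B0=42.7533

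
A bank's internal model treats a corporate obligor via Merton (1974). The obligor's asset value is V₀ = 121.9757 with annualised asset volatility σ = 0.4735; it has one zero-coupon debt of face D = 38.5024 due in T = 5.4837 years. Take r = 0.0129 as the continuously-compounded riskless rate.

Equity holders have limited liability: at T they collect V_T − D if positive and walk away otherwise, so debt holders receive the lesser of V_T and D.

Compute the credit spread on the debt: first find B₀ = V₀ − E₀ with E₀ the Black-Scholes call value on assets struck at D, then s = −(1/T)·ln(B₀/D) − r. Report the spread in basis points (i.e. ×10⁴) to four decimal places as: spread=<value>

spread=245.5636

d₁ = [ln(V₀/D) + (r + σ²/2)T] / (σ√T)
   = [ln(121.9757/38.5024) + (0.0129 + 0.5·0.4735²)·5.4837] / (0.4735·√5.4837)
   = [1.153101 + 0.685469] / 1.108809 = 1.658148
d₂ = d₁ − σ√T = 1.658148 − 1.108809 = 0.549339
N(d₁) = 0.951356,  N(d₂) = 0.708614,  e^(−rT) = 0.931704
E₀ = V₀·N(d₁) − D·e^(−rT)·N(d₂)
   = 121.9757·0.951356 − 38.5024·0.931704·0.708614 = 90.622350
B₀ = V₀ − E₀ = 121.9757 − 90.622350 = 31.353350
spread = −(1/T)·ln(B₀/D) − r = −(1/5.4837)·ln(31.353350/38.5024) − 0.0129 = 0.02455636
in basis points: 0.02455636 × 10⁴ = 245.5636 bp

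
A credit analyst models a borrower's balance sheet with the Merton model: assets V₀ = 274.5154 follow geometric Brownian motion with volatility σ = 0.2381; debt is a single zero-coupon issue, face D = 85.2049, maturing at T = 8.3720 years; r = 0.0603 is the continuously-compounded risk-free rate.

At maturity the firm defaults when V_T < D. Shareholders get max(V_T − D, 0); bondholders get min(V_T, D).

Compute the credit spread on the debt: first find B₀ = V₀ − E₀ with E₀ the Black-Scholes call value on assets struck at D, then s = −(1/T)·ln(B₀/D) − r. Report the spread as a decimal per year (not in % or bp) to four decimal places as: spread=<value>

spread=0.0004

d₁ = [ln(V₀/D) + (r + σ²/2)T] / (σ√T)
   = [ln(274.5154/85.2049) + (0.0603 + 0.5·0.2381²)·8.3720] / (0.2381·√8.3720)
   = [1.169948 + 0.742143] / 0.688928 = 2.775457
d₂ = d₁ − σ√T = 2.775457 − 0.688928 = 2.086529
N(d₁) = 0.997244,  N(d₂) = 0.981535,  e^(−rT) = 0.603607
E₀ = V₀·N(d₁) − D·e^(−rT)·N(d₂)
   = 274.5154·0.997244 − 85.2049·0.603607·0.981535 = 223.278166
B₀ = V₀ − E₀ = 274.5154 − 223.278166 = 51.237234
spread = −(1/T)·ln(B₀/D) − r = −(1/8.3720)·ln(51.237234/85.2049) − 0.0603 = 0.00044922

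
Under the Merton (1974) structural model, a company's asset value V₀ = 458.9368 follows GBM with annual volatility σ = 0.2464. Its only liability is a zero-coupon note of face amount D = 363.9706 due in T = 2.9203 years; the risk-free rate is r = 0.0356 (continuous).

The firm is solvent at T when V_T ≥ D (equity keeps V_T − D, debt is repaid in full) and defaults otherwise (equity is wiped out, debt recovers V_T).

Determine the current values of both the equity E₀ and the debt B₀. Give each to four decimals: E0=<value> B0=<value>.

d₁ = [ln(V₀/D) + (r + σ²/2)T] / (σ√T)
   = [ln(458.9368/363.9706) + (0.0356 + 0.5·0.2464²)·2.9203] / (0.2464·√2.9203)
   = [0.231839 + 0.192613] / 0.421070 = 1.008032
d₂ = d₁ − σ√T = 1.008032 − 0.421070 = 0.586962
N(d₁) = 0.843280,  N(d₂) = 0.721385,  e^(−rT) = 0.901259
E₀ = V₀·N(d₁) − D·e^(−rT)·N(d₂)
   = 458.9368·0.843280 − 363.9706·0.901259·0.721385 = 150.375132
B₀ = V₀ − E₀ = 458.9368 − 150.375132 = 308.561668

E0=150.3751 B0=308.5617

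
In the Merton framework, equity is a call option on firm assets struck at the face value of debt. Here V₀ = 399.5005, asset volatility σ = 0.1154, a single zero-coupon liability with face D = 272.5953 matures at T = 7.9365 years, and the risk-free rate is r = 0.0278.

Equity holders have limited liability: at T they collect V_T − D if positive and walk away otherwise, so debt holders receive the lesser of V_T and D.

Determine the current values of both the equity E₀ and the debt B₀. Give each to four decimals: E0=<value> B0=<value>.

d₁ = [ln(V₀/D) + (r + σ²/2)T] / (σ√T)
   = [ln(399.5005/272.5953) + (0.0278 + 0.5·0.1154²)·7.9365] / (0.1154·√7.9365)
   = [0.382227 + 0.273481] / 0.325103 = 2.016925
d₂ = d₁ − σ√T = 2.016925 − 0.325103 = 1.691822
N(d₁) = 0.978148,  N(d₂) = 0.954660,  e^(−rT) = 0.802010
E₀ = V₀·N(d₁) − D·e^(−rT)·N(d₂)
   = 399.5005·0.978148 − 272.5953·0.802010·0.954660 = 182.059094
B₀ = V₀ − E₀ = 399.5005 − 182.059094 = 217.441406

E0=182.0591 B0=217.4414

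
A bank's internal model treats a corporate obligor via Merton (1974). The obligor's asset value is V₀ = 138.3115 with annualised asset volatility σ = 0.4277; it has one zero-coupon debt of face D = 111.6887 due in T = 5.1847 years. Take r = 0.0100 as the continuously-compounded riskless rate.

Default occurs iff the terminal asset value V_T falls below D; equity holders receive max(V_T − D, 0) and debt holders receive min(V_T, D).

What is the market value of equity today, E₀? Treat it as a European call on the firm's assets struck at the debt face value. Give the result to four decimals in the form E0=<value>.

d₁ = [ln(V₀/D) + (r + σ²/2)T] / (σ√T)
   = [ln(138.3115/111.6887) + (0.0100 + 0.5·0.4277²)·5.1847] / (0.4277·√5.1847)
   = [0.213793 + 0.526059] / 0.973870 = 0.759702
d₂ = d₁ − σ√T = 0.759702 − 0.973870 = -0.214168
N(d₁) = 0.776284,  N(d₂) = 0.415208,  e^(−rT) = 0.949474
E₀ = V₀·N(d₁) − D·e^(−rT)·N(d₂)
   = 138.3115·0.776284 − 111.6887·0.949474·0.415208 = 63.338006

E0=63.3380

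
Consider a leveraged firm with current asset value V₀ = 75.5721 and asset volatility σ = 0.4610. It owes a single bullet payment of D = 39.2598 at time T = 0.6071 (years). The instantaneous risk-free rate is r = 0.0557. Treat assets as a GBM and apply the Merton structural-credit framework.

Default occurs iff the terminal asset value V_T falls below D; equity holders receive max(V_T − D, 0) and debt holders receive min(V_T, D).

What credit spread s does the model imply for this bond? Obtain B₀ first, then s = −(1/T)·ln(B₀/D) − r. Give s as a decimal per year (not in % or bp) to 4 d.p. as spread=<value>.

d₁ = [ln(V₀/D) + (r + σ²/2)T] / (σ√T)
   = [ln(75.5721/39.2598) + (0.0557 + 0.5·0.4610²)·0.6071] / (0.4610·√0.6071)
   = [0.654886 + 0.098326] / 0.359196 = 2.096942
d₂ = d₁ − σ√T = 2.096942 − 0.359196 = 1.737746
N(d₁) = 0.982001,  N(d₂) = 0.958872,  e^(−rT) = 0.966750
E₀ = V₀·N(d₁) − D·e^(−rT)·N(d₂)
   = 75.5721·0.982001 − 39.2598·0.966750·0.958872 = 37.818424
B₀ = V₀ − E₀ = 75.5721 − 37.818424 = 37.753676
spread = −(1/T)·ln(B₀/D) − r = −(1/0.6071)·ln(37.753676/39.2598) − 0.0557 = 0.00873458

spread=0.0087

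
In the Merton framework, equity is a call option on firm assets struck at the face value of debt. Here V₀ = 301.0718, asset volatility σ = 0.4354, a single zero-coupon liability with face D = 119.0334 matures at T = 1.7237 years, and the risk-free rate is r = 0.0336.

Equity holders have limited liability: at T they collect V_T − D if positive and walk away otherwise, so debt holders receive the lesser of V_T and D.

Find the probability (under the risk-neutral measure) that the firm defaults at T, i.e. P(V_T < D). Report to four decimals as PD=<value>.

d₁ = [ln(V₀/D) + (r + σ²/2)T] / (σ√T)
   = [ln(301.0718/119.0334) + (0.0336 + 0.5·0.4354²)·1.7237] / (0.4354·√1.7237)
   = [0.927945 + 0.221300] / 0.571636 = 2.010450
d₂ = d₁ − σ√T = 2.010450 − 0.571636 = 1.438814
risk-neutral PD = N(−d₂) = N(-1.438814) = 0.075102

PD=0.0751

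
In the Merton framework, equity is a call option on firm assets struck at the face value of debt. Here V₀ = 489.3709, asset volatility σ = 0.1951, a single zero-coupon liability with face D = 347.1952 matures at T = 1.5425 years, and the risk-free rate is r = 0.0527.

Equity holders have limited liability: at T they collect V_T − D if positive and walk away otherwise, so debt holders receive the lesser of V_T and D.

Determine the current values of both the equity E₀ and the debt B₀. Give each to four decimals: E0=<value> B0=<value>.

E0=170.8173 B0=318.5536

d₁ = [ln(V₀/D) + (r + σ²/2)T] / (σ√T)
   = [ln(489.3709/347.1952) + (0.0527 + 0.5·0.1951²)·1.5425] / (0.1951·√1.5425)
   = [0.343234 + 0.110647] / 0.242309 = 1.873145
d₂ = d₁ − σ√T = 1.873145 − 0.242309 = 1.630836
N(d₁) = 0.969476,  N(d₂) = 0.948537,  e^(−rT) = 0.921927
E₀ = V₀·N(d₁) − D·e^(−rT)·N(d₂)
   = 489.3709·0.969476 − 347.1952·0.921927·0.948537 = 170.817336
B₀ = V₀ − E₀ = 489.3709 − 170.817336 = 318.553564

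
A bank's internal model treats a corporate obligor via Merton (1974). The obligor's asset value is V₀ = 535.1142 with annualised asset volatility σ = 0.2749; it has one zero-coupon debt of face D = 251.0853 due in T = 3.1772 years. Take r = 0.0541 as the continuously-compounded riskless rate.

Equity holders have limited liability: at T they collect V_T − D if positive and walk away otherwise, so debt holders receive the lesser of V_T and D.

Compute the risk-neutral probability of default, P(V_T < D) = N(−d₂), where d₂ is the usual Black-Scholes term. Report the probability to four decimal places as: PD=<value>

PD=0.0495

d₁ = [ln(V₀/D) + (r + σ²/2)T] / (σ√T)
   = [ln(535.1142/251.0853) + (0.0541 + 0.5·0.2749²)·3.1772] / (0.2749·√3.1772)
   = [0.756687 + 0.291937] / 0.490001 = 2.140045
d₂ = d₁ − σ√T = 2.140045 − 0.490001 = 1.650044
risk-neutral PD = N(−d₂) = N(-1.650044) = 0.049467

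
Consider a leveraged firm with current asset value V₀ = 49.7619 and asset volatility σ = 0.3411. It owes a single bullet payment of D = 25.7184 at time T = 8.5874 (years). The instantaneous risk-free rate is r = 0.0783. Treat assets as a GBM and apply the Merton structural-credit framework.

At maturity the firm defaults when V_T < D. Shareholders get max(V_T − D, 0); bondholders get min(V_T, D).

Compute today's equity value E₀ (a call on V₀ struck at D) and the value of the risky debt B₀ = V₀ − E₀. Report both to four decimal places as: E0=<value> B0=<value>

d₁ = [ln(V₀/D) + (r + σ²/2)T] / (σ√T)
   = [ln(49.7619/25.7184) + (0.0783 + 0.5·0.3411²)·8.5874] / (0.3411·√8.5874)
   = [0.660043 + 1.171962] / 0.999569 = 1.832796
d₂ = d₁ − σ√T = 1.832796 − 0.999569 = 0.833227
N(d₁) = 0.966584,  N(d₂) = 0.797642,  e^(−rT) = 0.510485
E₀ = V₀·N(d₁) − D·e^(−rT)·N(d₂)
   = 49.7619·0.966584 − 25.7184·0.510485·0.797642 = 37.626902
B₀ = V₀ − E₀ = 49.7619 − 37.626902 = 12.134998

E0=37.6269 B0=12.1350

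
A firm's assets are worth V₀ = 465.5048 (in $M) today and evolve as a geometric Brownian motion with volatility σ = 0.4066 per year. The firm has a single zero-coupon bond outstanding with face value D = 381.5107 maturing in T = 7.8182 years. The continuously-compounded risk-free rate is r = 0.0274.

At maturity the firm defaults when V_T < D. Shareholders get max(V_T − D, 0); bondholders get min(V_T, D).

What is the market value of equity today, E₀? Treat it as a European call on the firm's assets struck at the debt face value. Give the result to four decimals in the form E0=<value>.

E0=254.7549

d₁ = [ln(V₀/D) + (r + σ²/2)T] / (σ√T)
   = [ln(465.5048/381.5107) + (0.0274 + 0.5·0.4066²)·7.8182] / (0.4066·√7.8182)
   = [0.198984 + 0.860485] / 1.136896 = 0.931896
d₂ = d₁ − σ√T = 0.931896 − 1.136896 = -0.205000
N(d₁) = 0.824305,  N(d₂) = 0.418786,  e^(−rT) = 0.807172
E₀ = V₀·N(d₁) − D·e^(−rT)·N(d₂)
   = 465.5048·0.824305 − 381.5107·0.807172·0.418786 = 254.754930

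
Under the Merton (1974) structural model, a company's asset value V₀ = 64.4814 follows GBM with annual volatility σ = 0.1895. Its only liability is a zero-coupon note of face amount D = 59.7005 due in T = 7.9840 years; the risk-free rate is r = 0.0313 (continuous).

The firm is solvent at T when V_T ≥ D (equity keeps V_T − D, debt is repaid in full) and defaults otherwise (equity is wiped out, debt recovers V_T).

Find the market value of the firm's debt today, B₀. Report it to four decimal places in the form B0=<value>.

B0=41.7318

d₁ = [ln(V₀/D) + (r + σ²/2)T] / (σ√T)
   = [ln(64.4814/59.7005) + (0.0313 + 0.5·0.1895²)·7.9840] / (0.1895·√7.9840)
   = [0.077036 + 0.393253] / 0.535451 = 0.878306
d₂ = d₁ − σ√T = 0.878306 − 0.535451 = 0.342855
N(d₁) = 0.810111,  N(d₂) = 0.634146,  e^(−rT) = 0.778879
E₀ = V₀·N(d₁) − D·e^(−rT)·N(d₂)
   = 64.4814·0.810111 − 59.7005·0.778879·0.634146 = 22.749625
B₀ = V₀ − E₀ = 64.4814 − 22.749625 = 41.731775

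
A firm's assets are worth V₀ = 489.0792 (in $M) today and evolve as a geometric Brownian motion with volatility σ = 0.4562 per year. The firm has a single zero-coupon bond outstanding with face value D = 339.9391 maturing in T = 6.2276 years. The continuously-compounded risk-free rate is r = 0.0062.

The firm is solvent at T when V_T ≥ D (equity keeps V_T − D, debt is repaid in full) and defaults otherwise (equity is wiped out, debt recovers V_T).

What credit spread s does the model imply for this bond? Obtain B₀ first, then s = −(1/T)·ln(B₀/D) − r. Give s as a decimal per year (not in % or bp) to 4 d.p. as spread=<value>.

spread=0.0617

d₁ = [ln(V₀/D) + (r + σ²/2)T] / (σ√T)
   = [ln(489.0792/339.9391) + (0.0062 + 0.5·0.4562²)·6.2276] / (0.4562·√6.2276)
   = [0.363758 + 0.686650] / 1.138454 = 0.922662
d₂ = d₁ − σ√T = 0.922662 − 1.138454 = -0.215793
N(d₁) = 0.821908,  N(d₂) = 0.414575,  e^(−rT) = 0.962125
E₀ = V₀·N(d₁) − D·e^(−rT)·N(d₂)
   = 489.0792·0.821908 − 339.9391·0.962125·0.414575 = 266.385839
B₀ = V₀ − E₀ = 489.0792 − 266.385839 = 222.693361
spread = −(1/T)·ln(B₀/D) − r = −(1/6.2276)·ln(222.693361/339.9391) − 0.0062 = 0.06171874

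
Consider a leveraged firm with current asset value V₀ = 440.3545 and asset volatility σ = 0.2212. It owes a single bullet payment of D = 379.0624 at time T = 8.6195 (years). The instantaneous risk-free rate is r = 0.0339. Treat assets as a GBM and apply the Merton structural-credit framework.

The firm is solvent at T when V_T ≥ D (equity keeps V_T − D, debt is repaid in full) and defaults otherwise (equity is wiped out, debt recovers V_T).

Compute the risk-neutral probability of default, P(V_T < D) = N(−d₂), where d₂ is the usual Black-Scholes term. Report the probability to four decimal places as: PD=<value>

d₁ = [ln(V₀/D) + (r + σ²/2)T] / (σ√T)
   = [ln(440.3545/379.0624) + (0.0339 + 0.5·0.2212²)·8.6195] / (0.2212·√8.6195)
   = [0.149879 + 0.503075] / 0.649421 = 1.005441
d₂ = d₁ − σ√T = 1.005441 − 0.649421 = 0.356020
risk-neutral PD = N(−d₂) = N(-0.356020) = 0.360913

PD=0.3609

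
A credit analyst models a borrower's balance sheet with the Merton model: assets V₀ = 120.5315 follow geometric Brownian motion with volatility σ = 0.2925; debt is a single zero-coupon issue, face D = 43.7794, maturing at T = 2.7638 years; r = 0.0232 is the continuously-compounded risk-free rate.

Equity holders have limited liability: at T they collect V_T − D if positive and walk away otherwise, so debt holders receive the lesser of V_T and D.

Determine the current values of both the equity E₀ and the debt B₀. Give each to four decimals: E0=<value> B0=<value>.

d₁ = [ln(V₀/D) + (r + σ²/2)T] / (σ√T)
   = [ln(120.5315/43.7794) + (0.0232 + 0.5·0.2925²)·2.7638] / (0.2925·√2.7638)
   = [1.012748 + 0.182350] / 0.486272 = 2.457675
d₂ = d₁ − σ√T = 2.457675 − 0.486272 = 1.971403
N(d₁) = 0.993008,  N(d₂) = 0.975661,  e^(−rT) = 0.937892
E₀ = V₀·N(d₁) − D·e^(−rT)·N(d₂)
   = 120.5315·0.993008 − 43.7794·0.937892·0.975661 = 79.627748
B₀ = V₀ − E₀ = 120.5315 − 79.627748 = 40.903752

E0=79.6277 B0=40.9038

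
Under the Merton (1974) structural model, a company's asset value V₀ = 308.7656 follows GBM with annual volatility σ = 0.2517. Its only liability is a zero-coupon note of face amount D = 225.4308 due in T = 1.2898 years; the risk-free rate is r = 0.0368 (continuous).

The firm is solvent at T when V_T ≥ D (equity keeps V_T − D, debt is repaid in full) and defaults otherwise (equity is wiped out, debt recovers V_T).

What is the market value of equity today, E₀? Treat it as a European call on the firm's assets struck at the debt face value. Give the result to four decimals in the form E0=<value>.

d₁ = [ln(V₀/D) + (r + σ²/2)T] / (σ√T)
   = [ln(308.7656/225.4308) + (0.0368 + 0.5·0.2517²)·1.2898] / (0.2517·√1.2898)
   = [0.314569 + 0.088321] / 0.285854 = 1.409426
d₂ = d₁ − σ√T = 1.409426 − 0.285854 = 1.123572
N(d₁) = 0.920645,  N(d₂) = 0.869403,  e^(−rT) = 0.953644
E₀ = V₀·N(d₁) − D·e^(−rT)·N(d₂)
   = 308.7656·0.920645 − 225.4308·0.953644·0.869403 = 97.358766

E0=97.3588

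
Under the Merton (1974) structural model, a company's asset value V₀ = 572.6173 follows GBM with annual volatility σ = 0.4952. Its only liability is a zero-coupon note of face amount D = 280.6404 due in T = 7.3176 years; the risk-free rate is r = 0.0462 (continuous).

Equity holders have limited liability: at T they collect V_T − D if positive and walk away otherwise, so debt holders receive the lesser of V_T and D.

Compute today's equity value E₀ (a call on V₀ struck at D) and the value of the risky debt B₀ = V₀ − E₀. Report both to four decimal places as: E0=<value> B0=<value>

E0=421.6466 B0=150.9707

d₁ = [ln(V₀/D) + (r + σ²/2)T] / (σ√T)
   = [ln(572.6173/280.6404) + (0.0462 + 0.5·0.4952²)·7.3176] / (0.4952·√7.3176)
   = [0.713143 + 1.235295] / 1.339569 = 1.454527
d₂ = d₁ − σ√T = 1.454527 − 1.339569 = 0.114958
N(d₁) = 0.927100,  N(d₂) = 0.545761,  e^(−rT) = 0.713143
E₀ = V₀·N(d₁) − D·e^(−rT)·N(d₂)
   = 572.6173·0.927100 − 280.6404·0.713143·0.545761 = 421.646591
B₀ = V₀ − E₀ = 572.6173 − 421.646591 = 150.970709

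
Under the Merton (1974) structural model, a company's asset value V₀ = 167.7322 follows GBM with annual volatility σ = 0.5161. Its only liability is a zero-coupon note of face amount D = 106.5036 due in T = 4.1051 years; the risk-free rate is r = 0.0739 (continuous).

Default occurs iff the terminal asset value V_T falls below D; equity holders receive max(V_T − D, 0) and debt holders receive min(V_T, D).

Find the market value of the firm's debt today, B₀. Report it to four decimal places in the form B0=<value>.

B0=63.4036

d₁ = [ln(V₀/D) + (r + σ²/2)T] / (σ√T)
   = [ln(167.7322/106.5036) + (0.0739 + 0.5·0.5161²)·4.1051] / (0.5161·√4.1051)
   = [0.454190 + 0.850082] / 1.045673 = 1.247305
d₂ = d₁ − σ√T = 1.247305 − 1.045673 = 0.201632
N(d₁) = 0.893857,  N(d₂) = 0.579898,  e^(−rT) = 0.738328
E₀ = V₀·N(d₁) − D·e^(−rT)·N(d₂)
   = 167.7322·0.893857 − 106.5036·0.738328·0.579898 = 104.328581
B₀ = V₀ − E₀ = 167.7322 − 104.328581 = 63.403619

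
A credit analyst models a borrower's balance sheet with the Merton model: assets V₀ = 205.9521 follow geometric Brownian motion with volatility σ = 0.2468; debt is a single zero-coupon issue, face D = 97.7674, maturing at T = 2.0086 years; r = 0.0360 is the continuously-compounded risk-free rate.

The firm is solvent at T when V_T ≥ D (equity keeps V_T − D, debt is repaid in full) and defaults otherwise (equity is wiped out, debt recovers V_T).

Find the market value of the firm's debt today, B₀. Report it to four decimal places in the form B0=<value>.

d₁ = [ln(V₀/D) + (r + σ²/2)T] / (σ√T)
   = [ln(205.9521/97.7674) + (0.0360 + 0.5·0.2468²)·2.0086] / (0.2468·√2.0086)
   = [0.745052 + 0.133482] / 0.349778 = 2.511694
d₂ = d₁ − σ√T = 2.511694 − 0.349778 = 2.161917
N(d₁) = 0.993992,  N(d₂) = 0.984688,  e^(−rT) = 0.930243
E₀ = V₀·N(d₁) − D·e^(−rT)·N(d₂)
   = 205.9521·0.993992 − 97.7674·0.930243·0.984688 = 115.160000
B₀ = V₀ − E₀ = 205.9521 − 115.160000 = 90.792100

B0=90.7921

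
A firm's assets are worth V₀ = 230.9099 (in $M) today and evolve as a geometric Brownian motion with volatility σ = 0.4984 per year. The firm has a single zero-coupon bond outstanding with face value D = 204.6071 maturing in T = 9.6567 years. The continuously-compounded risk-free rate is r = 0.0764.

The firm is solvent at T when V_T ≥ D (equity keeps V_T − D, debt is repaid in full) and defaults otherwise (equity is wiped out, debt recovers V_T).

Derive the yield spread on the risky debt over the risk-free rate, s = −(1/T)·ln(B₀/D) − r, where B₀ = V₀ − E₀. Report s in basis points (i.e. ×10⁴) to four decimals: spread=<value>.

spread=478.5133

d₁ = [ln(V₀/D) + (r + σ²/2)T] / (σ√T)
   = [ln(230.9099/204.6071) + (0.0764 + 0.5·0.4984²)·9.6567] / (0.4984·√9.6567)
   = [0.120936 + 1.937146] / 1.548790 = 1.328833
d₂ = d₁ − σ√T = 1.328833 − 1.548790 = -0.219957
N(d₁) = 0.908048,  N(d₂) = 0.412952,  e^(−rT) = 0.478178
E₀ = V₀·N(d₁) − D·e^(−rT)·N(d₂)
   = 230.9099·0.908048 − 204.6071·0.478178·0.412952 = 169.274665
B₀ = V₀ − E₀ = 230.9099 − 169.274665 = 61.635235
spread = −(1/T)·ln(B₀/D) − r = −(1/9.6567)·ln(61.635235/204.6071) − 0.0764 = 0.04785133
in basis points: 0.04785133 × 10⁴ = 478.5133 bp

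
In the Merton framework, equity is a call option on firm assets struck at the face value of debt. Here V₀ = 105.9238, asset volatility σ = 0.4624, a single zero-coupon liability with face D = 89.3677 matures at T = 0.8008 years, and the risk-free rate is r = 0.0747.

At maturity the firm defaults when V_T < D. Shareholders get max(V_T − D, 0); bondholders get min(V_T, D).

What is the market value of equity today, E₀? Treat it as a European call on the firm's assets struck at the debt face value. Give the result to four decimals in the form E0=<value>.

d₁ = [ln(V₀/D) + (r + σ²/2)T] / (σ√T)
   = [ln(105.9238/89.3677) + (0.0747 + 0.5·0.4624²)·0.8008] / (0.4624·√0.8008)
   = [0.169961 + 0.145431] / 0.413790 = 0.762202
d₂ = d₁ − σ√T = 0.762202 − 0.413790 = 0.348412
N(d₁) = 0.777030,  N(d₂) = 0.636235,  e^(−rT) = 0.941934
E₀ = V₀·N(d₁) − D·e^(−rT)·N(d₂)
   = 105.9238·0.777030 − 89.3677·0.941934·0.636235 = 28.748720

E0=28.7487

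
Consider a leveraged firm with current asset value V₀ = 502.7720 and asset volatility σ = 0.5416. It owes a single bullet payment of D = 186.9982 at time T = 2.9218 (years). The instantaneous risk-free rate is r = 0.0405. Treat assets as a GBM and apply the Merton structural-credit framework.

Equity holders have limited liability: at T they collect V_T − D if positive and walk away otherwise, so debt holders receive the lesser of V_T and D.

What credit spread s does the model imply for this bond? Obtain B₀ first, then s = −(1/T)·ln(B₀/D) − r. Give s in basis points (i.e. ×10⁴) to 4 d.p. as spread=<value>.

d₁ = [ln(V₀/D) + (r + σ²/2)T] / (σ√T)
   = [ln(502.7720/186.9982) + (0.0405 + 0.5·0.5416²)·2.9218] / (0.5416·√2.9218)
   = [0.989038 + 0.546860] / 0.925772 = 1.659045
d₂ = d₁ − σ√T = 1.659045 − 0.925772 = 0.733274
N(d₁) = 0.951447,  N(d₂) = 0.768304,  e^(−rT) = 0.888400
E₀ = V₀·N(d₁) − D·e^(−rT)·N(d₂)
   = 502.7720·0.951447 − 186.9982·0.888400·0.768304 = 350.722942
B₀ = V₀ − E₀ = 502.7720 − 350.722942 = 152.049058
spread = −(1/T)·ln(B₀/D) − r = −(1/2.9218)·ln(152.049058/186.9982) − 0.0405 = 0.03031107
in basis points: 0.03031107 × 10⁴ = 303.1107 bp

spread=303.1107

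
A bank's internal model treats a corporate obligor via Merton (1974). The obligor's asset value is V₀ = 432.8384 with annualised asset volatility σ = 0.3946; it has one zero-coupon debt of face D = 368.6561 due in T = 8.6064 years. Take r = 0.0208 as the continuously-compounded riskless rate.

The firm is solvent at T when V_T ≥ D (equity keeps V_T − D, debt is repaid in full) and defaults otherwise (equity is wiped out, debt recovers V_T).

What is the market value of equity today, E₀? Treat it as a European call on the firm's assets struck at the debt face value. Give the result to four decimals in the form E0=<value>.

d₁ = [ln(V₀/D) + (r + σ²/2)T] / (σ√T)
   = [ln(432.8384/368.6561) + (0.0208 + 0.5·0.3946²)·8.6064] / (0.3946·√8.6064)
   = [0.160500 + 0.849061] / 1.157625 = 0.872097
d₂ = d₁ − σ√T = 0.872097 − 1.157625 = -0.285528
N(d₁) = 0.808422,  N(d₂) = 0.387620,  e^(−rT) = 0.836095
E₀ = V₀·N(d₁) − D·e^(−rT)·N(d₂)
   = 432.8384·0.808422 − 368.6561·0.836095·0.387620 = 230.439545

E0=230.4395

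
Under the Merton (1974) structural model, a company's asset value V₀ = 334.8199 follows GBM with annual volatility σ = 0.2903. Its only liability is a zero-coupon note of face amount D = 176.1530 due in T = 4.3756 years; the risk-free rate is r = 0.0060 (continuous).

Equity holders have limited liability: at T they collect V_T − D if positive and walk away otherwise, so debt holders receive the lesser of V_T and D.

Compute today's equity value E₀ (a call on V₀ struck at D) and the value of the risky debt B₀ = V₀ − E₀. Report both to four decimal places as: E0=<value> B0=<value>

d₁ = [ln(V₀/D) + (r + σ²/2)T] / (σ√T)
   = [ln(334.8199/176.1530) + (0.0060 + 0.5·0.2903²)·4.3756] / (0.2903·√4.3756)
   = [0.642240 + 0.210628] / 0.607248 = 1.404482
d₂ = d₁ − σ√T = 1.404482 − 0.607248 = 0.797234
N(d₁) = 0.919912,  N(d₂) = 0.787342,  e^(−rT) = 0.974088
E₀ = V₀·N(d₁) − D·e^(−rT)·N(d₂)
   = 334.8199·0.919912 − 176.1530·0.974088·0.787342 = 172.906003
B₀ = V₀ − E₀ = 334.8199 − 172.906003 = 161.913897

E0=172.9060 B0=161.9139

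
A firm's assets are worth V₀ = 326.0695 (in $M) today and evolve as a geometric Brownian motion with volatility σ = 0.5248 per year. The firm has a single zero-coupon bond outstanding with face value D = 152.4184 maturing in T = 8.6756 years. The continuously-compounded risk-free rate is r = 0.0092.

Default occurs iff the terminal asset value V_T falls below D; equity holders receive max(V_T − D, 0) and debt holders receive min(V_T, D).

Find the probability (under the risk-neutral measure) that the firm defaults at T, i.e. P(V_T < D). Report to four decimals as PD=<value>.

PD=0.5907

d₁ = [ln(V₀/D) + (r + σ²/2)T] / (σ√T)
   = [ln(326.0695/152.4184) + (0.0092 + 0.5·0.5248²)·8.6756] / (0.5248·√8.6756)
   = [0.760481 + 1.274511] / 1.545765 = 1.316495
d₂ = d₁ − σ√T = 1.316495 − 1.545765 = -0.229271
risk-neutral PD = N(−d₂) = N(0.229271) = 0.590671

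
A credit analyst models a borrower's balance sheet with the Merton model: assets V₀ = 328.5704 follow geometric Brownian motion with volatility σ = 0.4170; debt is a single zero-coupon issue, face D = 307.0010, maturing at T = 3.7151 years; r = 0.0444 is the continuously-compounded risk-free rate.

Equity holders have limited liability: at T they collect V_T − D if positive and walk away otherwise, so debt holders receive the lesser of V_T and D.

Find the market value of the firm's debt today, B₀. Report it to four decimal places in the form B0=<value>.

B0=198.9024

d₁ = [ln(V₀/D) + (r + σ²/2)T] / (σ√T)
   = [ln(328.5704/307.0010) + (0.0444 + 0.5·0.4170²)·3.7151] / (0.4170·√3.7151)
   = [0.067900 + 0.487958] / 0.803751 = 0.691580
d₂ = d₁ − σ√T = 0.691580 − 0.803751 = -0.112170
N(d₁) = 0.755400,  N(d₂) = 0.455344,  e^(−rT) = 0.847936
E₀ = V₀·N(d₁) − D·e^(−rT)·N(d₂)
   = 328.5704·0.755400 − 307.0010·0.847936·0.455344 = 129.668040
B₀ = V₀ − E₀ = 328.5704 − 129.668040 = 198.902360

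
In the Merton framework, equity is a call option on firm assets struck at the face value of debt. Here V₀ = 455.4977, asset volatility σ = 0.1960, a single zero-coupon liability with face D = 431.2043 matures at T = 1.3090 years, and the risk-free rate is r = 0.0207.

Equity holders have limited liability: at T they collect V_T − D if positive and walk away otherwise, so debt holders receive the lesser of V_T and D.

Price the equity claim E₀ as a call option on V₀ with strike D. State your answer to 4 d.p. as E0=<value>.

d₁ = [ln(V₀/D) + (r + σ²/2)T] / (σ√T)
   = [ln(455.4977/431.2043) + (0.0207 + 0.5·0.1960²)·1.3090] / (0.1960·√1.3090)
   = [0.054809 + 0.052240] / 0.224247 = 0.477368
d₂ = d₁ − σ√T = 0.477368 − 0.224247 = 0.253122
N(d₁) = 0.683450,  N(d₂) = 0.599913,  e^(−rT) = 0.973268
E₀ = V₀·N(d₁) − D·e^(−rT)·N(d₂)
   = 455.4977·0.683450 − 431.2043·0.973268·0.599913 = 59.540198

E0=59.5402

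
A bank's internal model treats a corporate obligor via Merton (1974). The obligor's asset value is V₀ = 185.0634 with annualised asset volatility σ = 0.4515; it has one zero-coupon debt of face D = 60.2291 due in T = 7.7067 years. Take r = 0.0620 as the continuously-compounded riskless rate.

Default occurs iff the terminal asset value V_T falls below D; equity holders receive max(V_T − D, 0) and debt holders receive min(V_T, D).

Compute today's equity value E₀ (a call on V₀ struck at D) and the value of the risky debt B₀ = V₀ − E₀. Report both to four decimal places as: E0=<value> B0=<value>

d₁ = [ln(V₀/D) + (r + σ²/2)T] / (σ√T)
   = [ln(185.0634/60.2291) + (0.0620 + 0.5·0.4515²)·7.7067] / (0.4515·√7.7067)
   = [1.122543 + 1.263329] / 1.253407 = 1.903510
d₂ = d₁ − σ√T = 1.903510 − 1.253407 = 0.650104
N(d₁) = 0.971513,  N(d₂) = 0.742187,  e^(−rT) = 0.620137
E₀ = V₀·N(d₁) − D·e^(−rT)·N(d₂)
   = 185.0634·0.971513 − 60.2291·0.620137·0.742187 = 152.070599
B₀ = V₀ − E₀ = 185.0634 − 152.070599 = 32.992801

E0=152.0706 B0=32.9928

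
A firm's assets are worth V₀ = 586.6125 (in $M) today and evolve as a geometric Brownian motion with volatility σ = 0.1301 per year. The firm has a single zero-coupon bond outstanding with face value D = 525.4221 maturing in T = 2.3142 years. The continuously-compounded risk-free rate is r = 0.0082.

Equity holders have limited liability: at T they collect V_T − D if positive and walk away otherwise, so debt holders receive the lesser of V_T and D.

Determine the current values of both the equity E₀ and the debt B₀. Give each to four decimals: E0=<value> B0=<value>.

d₁ = [ln(V₀/D) + (r + σ²/2)T] / (σ√T)
   = [ln(586.6125/525.4221) + (0.0082 + 0.5·0.1301²)·2.3142] / (0.1301·√2.3142)
   = [0.110163 + 0.038562] / 0.197915 = 0.751456
d₂ = d₁ − σ√T = 0.751456 − 0.197915 = 0.553541
N(d₁) = 0.773811,  N(d₂) = 0.710054,  e^(−rT) = 0.981202
E₀ = V₀·N(d₁) − D·e^(−rT)·N(d₂)
   = 586.6125·0.773811 − 525.4221·0.981202·0.710054 = 87.862188
B₀ = V₀ − E₀ = 586.6125 − 87.862188 = 498.750312

E0=87.8622 B0=498.7503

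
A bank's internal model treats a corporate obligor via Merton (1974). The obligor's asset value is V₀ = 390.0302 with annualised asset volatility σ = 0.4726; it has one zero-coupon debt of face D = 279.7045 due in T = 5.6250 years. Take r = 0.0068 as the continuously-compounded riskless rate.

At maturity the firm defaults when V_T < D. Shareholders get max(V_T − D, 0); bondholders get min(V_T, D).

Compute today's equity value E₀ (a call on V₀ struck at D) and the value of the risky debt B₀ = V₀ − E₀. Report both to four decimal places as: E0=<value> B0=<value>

E0=207.1714 B0=182.8588

d₁ = [ln(V₀/D) + (r + σ²/2)T] / (σ√T)
   = [ln(390.0302/279.7045) + (0.0068 + 0.5·0.4726²)·5.6250] / (0.4726·√5.6250)
   = [0.332490 + 0.666424] / 1.120869 = 0.891196
d₂ = d₁ − σ√T = 0.891196 − 1.120869 = -0.229673
N(d₁) = 0.813588,  N(d₂) = 0.409173,  e^(−rT) = 0.962472
E₀ = V₀·N(d₁) − D·e^(−rT)·N(d₂)
   = 390.0302·0.813588 − 279.7045·0.962472·0.409173 = 207.171358
B₀ = V₀ − E₀ = 390.0302 − 207.171358 = 182.858842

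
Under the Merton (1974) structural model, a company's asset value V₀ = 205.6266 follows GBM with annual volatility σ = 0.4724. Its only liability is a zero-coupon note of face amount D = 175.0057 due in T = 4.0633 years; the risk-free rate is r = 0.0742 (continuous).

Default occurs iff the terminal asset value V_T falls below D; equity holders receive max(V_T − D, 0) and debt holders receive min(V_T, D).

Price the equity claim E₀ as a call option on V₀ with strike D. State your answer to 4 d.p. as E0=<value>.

d₁ = [ln(V₀/D) + (r + σ²/2)T] / (σ√T)
   = [ln(205.6266/175.0057) + (0.0742 + 0.5·0.4724²)·4.0633] / (0.4724·√4.0633)
   = [0.161243 + 0.754883] / 0.952246 = 0.962069
d₂ = d₁ − σ√T = 0.962069 − 0.952246 = 0.009823
N(d₁) = 0.831993,  N(d₂) = 0.503919,  e^(−rT) = 0.739710
E₀ = V₀·N(d₁) − D·e^(−rT)·N(d₂)
   = 205.6266·0.831993 − 175.0057·0.739710·0.503919 = 105.845773

E0=105.8458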